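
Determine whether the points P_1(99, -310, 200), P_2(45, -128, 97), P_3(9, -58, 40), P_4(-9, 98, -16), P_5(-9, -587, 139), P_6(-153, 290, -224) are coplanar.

The plane through P_1, P_2, P_3 has normal n = P_1P_2 × P_1P_3 = (-3164, 630, 2772) and equation n·P = 45864.
Checking the remaining points: n·P_4 = 45864, n·P_5 = 43974, n·P_6 = 45864.
Since n·P_5 = 43974 ≠ 45864, P_5 is off the plane and the points are not all coplanar.

No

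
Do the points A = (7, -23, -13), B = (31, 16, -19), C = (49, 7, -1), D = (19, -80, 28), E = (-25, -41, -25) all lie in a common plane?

No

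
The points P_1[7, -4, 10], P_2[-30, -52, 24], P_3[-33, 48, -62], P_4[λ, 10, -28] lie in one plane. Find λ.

-30

Normal to plane P_1P_2P_3: n = (2728, -3224, -3844); plane equation n·P = -6448.
Requiring n·P_4 = -6448: (2728)λ + (75392) = -6448.
So λ = -30.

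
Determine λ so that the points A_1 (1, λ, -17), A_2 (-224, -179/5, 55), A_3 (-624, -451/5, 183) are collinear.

-26/5

Direction A_2A_3 = (-400, -272/5, 128). From the x-coordinate of A_1, the parameter along the line is τ = (1 − (-224))/(-400) = -9/16.
Then λ = (-179/5) + (-9/16)·(-272/5) = -26/5.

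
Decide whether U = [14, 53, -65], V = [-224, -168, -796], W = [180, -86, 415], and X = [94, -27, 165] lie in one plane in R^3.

The four points are coplanar iff the 3×3 determinant with rows UV, UW, UX is zero.
Rows: (-238, -221, -731), (166, -139, 480), (80, -80, 230).
Expanding along the first row: (-238)(6430) − (-221)(-220) + (-731)(-2160) = 0.
Zero determinant ⇒ coplanar.

Yes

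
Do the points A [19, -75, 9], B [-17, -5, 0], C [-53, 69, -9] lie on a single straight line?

AB = (-36, 70, -9), AC = (-72, 144, -18).
Comparing components 2 and 3: (70)(-18) − (-9)(144) = 36 ≠ 0, so AB and AC are not parallel and the points are not collinear.

No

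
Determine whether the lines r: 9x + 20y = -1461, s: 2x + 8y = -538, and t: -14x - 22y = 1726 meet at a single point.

Yes

Lines aᵢx + bᵢy = cᵢ with pairwise distinct directions are concurrent exactly when det[aᵢ bᵢ cᵢ] = 0.
Here the determinant is 0.
It vanishes, so the lines are concurrent at (-29, -60).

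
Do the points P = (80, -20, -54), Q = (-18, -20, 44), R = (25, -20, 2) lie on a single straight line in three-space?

PQ = (-98, 0, 98), PR = (-55, 0, 56).
PQ × PR = (0, 98, 0).
The cross product is nonzero, so the points do not lie on one line.

No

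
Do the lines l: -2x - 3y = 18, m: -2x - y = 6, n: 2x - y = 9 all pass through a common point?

No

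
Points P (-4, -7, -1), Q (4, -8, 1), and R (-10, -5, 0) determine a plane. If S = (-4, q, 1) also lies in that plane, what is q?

-6

Coplanarity requires PQ · (PR × PS) = 0.
PQ = (8, -1, 2), PR = (-6, 2, 1); the triple product is linear in q with coefficient -20 and constant term -120.
Setting it to zero: q = -6.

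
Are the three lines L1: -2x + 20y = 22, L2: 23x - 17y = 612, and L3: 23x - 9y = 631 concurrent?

Intersecting L1 and L2: solving the 2×2 system gives (x, y) = (6307/213, 865/213).
Substitute into L3: (23)(6307/213) + (-9)(865/213) = 137276/213.
But L3 requires 631 ≠ 137276/213, so the three lines have no common point.

No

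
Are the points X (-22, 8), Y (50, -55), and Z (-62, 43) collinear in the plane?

XY = (72, -63), XZ = (-40, 35).
det[XY; XZ] = (72)(35) − (-63)(-40) = 0.
The determinant is zero, so the points are collinear.

Yes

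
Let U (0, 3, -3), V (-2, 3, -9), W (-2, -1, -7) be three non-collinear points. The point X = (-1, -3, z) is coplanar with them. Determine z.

-3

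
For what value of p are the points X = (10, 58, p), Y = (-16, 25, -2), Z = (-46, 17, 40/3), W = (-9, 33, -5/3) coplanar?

Coplanarity ⇔ det[XY; XZ; XW] = 0.
Expanding, this is linear in p: (184)p + (-736/3) = 0.
So p = 4/3.

4/3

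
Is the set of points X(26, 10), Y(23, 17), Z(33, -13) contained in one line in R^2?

XY = (-3, 7), XZ = (7, -23).
If collinear, XZ would be a scalar multiple of XY. But (-3)·(-23) ≠ (7)·(7) (difference 20), so they are not parallel; the points are not collinear.

No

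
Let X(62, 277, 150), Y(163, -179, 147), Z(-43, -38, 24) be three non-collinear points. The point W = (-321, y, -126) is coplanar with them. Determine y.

Coplanarity requires XY · (XZ × XW) = 0.
XY = (101, -456, -3), XZ = (-105, -315, -126); the triple product is linear in y with coefficient 13041 and constant term -3260250.
Setting it to zero: y = 250.

250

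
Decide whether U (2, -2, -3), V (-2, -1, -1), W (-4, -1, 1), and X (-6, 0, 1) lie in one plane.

Yes

The four points are coplanar iff the 3×3 determinant with rows UV, UW, UX is zero.
Rows: (-4, 1, 2), (-6, 1, 4), (-8, 2, 4).
Expanding along the first row: (-4)(-4) − (1)(8) + (2)(-4) = 0.
Zero determinant ⇒ coplanar.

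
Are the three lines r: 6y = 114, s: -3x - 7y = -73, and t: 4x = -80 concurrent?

Intersecting r and s: solving the 2×2 system gives (x, y) = (-20, 19).
Substitute into t: (4)(-20) + (0)(19) = -80.
This equals -80, so (-20, 19) lies on all three lines and they are concurrent.

Yes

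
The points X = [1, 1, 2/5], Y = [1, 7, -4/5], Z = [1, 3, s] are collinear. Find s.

Collinearity requires XY × XZ = 0; each component is linear in s.
The x-component gives (6)s + (0) = 0, so s = 0.
The remaining components then also vanish.

0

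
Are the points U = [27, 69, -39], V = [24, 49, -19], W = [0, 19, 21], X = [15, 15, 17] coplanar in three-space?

Yes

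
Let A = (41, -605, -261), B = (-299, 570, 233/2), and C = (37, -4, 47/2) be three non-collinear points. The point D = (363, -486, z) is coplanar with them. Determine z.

-31

Coplanarity requires AB · (AC × AD) = 0.
AB = (-340, 1175, 755/2), AC = (-4, 601, 569/2); the triple product is linear in z with coefficient -199640 and constant term -6188840.
Setting it to zero: z = -31.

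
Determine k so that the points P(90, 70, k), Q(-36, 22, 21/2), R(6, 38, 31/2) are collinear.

51/2

Collinearity requires PQ × PR = 0; each component is linear in k.
The x-component gives (16)k + (-408) = 0, so k = 51/2.
The remaining components then also vanish.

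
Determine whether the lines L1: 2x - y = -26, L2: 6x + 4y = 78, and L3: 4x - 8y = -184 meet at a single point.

Intersecting L1 and L2: solving the 2×2 system gives (x, y) = (-13/7, 156/7).
Substitute into L3: (4)(-13/7) + (-8)(156/7) = -1300/7.
But L3 requires -184 ≠ -1300/7, so the three lines have no common point.

No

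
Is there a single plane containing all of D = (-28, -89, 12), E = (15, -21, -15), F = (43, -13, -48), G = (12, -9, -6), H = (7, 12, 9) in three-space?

The plane through D, E, F has normal n = DE × DF = (-2028, 663, -1560) and equation n·P = -20943.
Checking the remaining points: n·G = -20943, n·H = -20280.
Since n·H = -20280 ≠ -20943, H is off the plane and the points are not all coplanar.

No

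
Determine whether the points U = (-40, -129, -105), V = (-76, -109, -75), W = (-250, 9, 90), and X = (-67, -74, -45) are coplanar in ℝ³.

A normal to the plane through U, V, W is n = UV × UW = (-240, 720, -768).
The plane has equation n·P = -2640. For X: n·X = -2640.
Equal, so X lies in the plane and all four are coplanar.

Yes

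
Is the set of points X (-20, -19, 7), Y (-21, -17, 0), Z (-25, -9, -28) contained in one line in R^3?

Yes

XY = (-1, 2, -7), XZ = (-5, 10, -35).
Each component of XZ is 5 times the corresponding component of XY, so XZ = 5·XY and the points are collinear.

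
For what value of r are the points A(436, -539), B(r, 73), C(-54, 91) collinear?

-40

The three points are collinear iff det[AB; AC] = 0.
This determinant is linear in r: (630)r + (25200) = 0, so r = -40.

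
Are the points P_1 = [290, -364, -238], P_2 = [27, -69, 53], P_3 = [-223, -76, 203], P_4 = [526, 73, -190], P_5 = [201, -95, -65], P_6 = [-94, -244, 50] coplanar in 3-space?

Yes

The plane through P_1, P_2, P_3 has normal n = P_1P_2 × P_1P_3 = (46287, -33300, 75591) and equation n·P = 7553772.
Checking the remaining points: n·P_4 = 7553772, n·P_5 = 7553772, n·P_6 = 7553772.
All equal 7553772, so all 6 points lie in one plane.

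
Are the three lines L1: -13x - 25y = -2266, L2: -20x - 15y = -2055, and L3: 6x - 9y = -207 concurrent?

Yes

The three lines meet at one point iff the augmented coefficient matrix [aᵢ bᵢ cᵢ] has rank < 3, i.e. its determinant vanishes.
Here the determinant is 0.
It vanishes, so the lines are concurrent at (57, 61).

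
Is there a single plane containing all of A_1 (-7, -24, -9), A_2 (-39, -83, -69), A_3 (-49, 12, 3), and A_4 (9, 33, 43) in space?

Yes

A normal to the plane through A_1, A_2, A_3 is n = A_1A_2 × A_1A_3 = (1452, 2904, -3630).
The plane has equation n·P = -47190. For A_4: n·A_4 = -47190.
Equal, so A_4 lies in the plane and all four are coplanar.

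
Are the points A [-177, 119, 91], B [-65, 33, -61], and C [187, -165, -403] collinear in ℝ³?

No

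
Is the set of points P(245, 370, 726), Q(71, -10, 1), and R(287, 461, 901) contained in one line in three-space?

PQ = (-174, -380, -725), PR = (42, 91, 175).
Comparing components 2 and 3: (-380)(175) − (-725)(91) = -525 ≠ 0, so PQ and PR are not parallel and the points are not collinear.

No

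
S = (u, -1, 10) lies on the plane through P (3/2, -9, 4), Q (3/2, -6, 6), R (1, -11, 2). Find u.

A normal to the plane is n = PQ × PR = (-2, -1, 3/2).
S lies in the plane iff n · PS = 0.
This gives (-2)u + (4) = 0, so u = 2.

2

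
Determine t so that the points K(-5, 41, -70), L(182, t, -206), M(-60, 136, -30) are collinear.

Collinearity requires KL × KM = 0; each component is linear in t.
The x-component gives (40)t + (11280) = 0, so t = -282.
The remaining components then also vanish.

-282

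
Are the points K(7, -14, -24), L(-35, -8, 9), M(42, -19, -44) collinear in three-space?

No

KL = (-42, 6, 33), KM = (35, -5, -20).
KL × KM = (45, 315, 0).
The cross product is nonzero, so the points do not lie on one line.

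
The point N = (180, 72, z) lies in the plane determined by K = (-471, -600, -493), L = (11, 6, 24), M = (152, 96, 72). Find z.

The plane through K, L, M has equation −17442x + 49761y − 42066z = -902880.
Substituting N: (-42066)z + (443232) = -902880, so z = 32.

32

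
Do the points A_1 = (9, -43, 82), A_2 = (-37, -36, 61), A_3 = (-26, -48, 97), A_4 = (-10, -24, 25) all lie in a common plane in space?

With A_1 as base: A_1A_2 = (-46, 7, -21), A_1A_3 = (-35, -5, 15), A_1A_4 = (-19, 19, -57).
A_1A_3 × A_1A_4 = (0, -2280, -760).
A_1A_2 · (A_1A_3 × A_1A_4) = 0.
The scalar triple product vanishes, so the four points are coplanar.

Yes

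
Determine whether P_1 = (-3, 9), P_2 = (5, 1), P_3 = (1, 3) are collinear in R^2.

P_1P_2 = (8, -8), P_1P_3 = (4, -6).
If collinear, P_1P_3 would be a scalar multiple of P_1P_2. But (8)·(-6) ≠ (-8)·(4) (difference -16), so they are not parallel; the points are not collinear.

No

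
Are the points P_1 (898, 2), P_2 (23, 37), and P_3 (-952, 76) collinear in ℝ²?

P_1P_2 = (-875, 35), P_1P_3 = (-1850, 74).
det[P_1P_2; P_1P_3] = (-875)(74) − (35)(-1850) = 0.
The determinant is zero, so the points are collinear.

Yes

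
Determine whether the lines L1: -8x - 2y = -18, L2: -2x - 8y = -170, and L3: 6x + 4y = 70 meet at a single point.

No

Intersecting L1 and L2: solving the 2×2 system gives (x, y) = (-49/15, 331/15).
Substitute into L3: (6)(-49/15) + (4)(331/15) = 206/3.
But L3 requires 70 ≠ 206/3, so the three lines have no common point.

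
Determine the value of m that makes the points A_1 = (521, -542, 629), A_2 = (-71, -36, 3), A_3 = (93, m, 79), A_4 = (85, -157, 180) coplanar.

-276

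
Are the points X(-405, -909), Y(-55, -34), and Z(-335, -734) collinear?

XY = (350, 875), XZ = (70, 175).
Twice the signed area of △XYZ is (350)(175) − (875)(70) = 0.
The triangle is degenerate (zero area), so the points are collinear.

Yes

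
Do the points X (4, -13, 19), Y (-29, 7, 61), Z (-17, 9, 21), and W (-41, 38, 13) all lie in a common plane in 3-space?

Yes

With X as base: XY = (-33, 20, 42), XZ = (-21, 22, 2), XW = (-45, 51, -6).
XZ × XW = (-234, -216, -81).
XY · (XZ × XW) = 0.
The scalar triple product vanishes, so the four points are coplanar.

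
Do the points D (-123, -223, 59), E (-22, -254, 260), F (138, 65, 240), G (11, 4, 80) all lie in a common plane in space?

No

The four points are coplanar iff the 3×3 determinant with rows DE, DF, DG is zero.
Rows: (101, -31, 201), (261, 288, 181), (134, 227, 21).
Expanding along the first row: (101)(-35039) − (-31)(-18773) + (201)(20655) = 30753.
Nonzero ⇒ not coplanar.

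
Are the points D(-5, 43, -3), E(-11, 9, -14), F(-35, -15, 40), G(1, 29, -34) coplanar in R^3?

The four points are coplanar iff the 3×3 determinant with rows DE, DF, DG is zero.
Rows: (-6, -34, -11), (-30, -58, 43), (6, -14, -31).
Expanding along the first row: (-6)(2400) − (-34)(672) + (-11)(768) = 0.
Zero determinant ⇒ coplanar.

Yes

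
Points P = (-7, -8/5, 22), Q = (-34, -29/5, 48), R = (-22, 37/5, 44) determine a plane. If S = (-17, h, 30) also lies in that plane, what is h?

-28/5

The plane through P, Q, R has equation −(1632/5)x + 204y − 306z = -23868/5.
Substituting S: (204)h + (-18156/5) = -23868/5, so h = -28/5.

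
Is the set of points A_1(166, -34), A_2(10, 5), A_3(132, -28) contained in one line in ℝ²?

No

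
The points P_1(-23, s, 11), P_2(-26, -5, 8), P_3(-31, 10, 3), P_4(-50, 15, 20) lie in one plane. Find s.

-14

The points are coplanar iff P_1P_2 · (P_1P_3 × P_1P_4) = 0.
Expanding, this is linear in s: (-180)s + (-2520) = 0.
So s = -14.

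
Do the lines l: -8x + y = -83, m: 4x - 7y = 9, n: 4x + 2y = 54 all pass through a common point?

Yes

The three lines meet at one point iff the augmented coefficient matrix [aᵢ bᵢ cᵢ] has rank < 3, i.e. its determinant vanishes.
Here the determinant is 0.
It vanishes, so the lines are concurrent at (11, 5).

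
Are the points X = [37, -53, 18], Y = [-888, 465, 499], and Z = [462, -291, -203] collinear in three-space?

XY = (-925, 518, 481), XZ = (425, -238, -221).
XY × XZ = (0, 0, 0).
The cross product vanishes, so the three points are collinear.

Yes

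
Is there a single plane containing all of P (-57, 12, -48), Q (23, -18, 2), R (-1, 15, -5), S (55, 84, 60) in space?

With P as base: PQ = (80, -30, 50), PR = (56, 3, 43), PS = (112, 72, 108).
PR × PS = (-2772, -1232, 3696).
PQ · (PR × PS) = 0.
The scalar triple product vanishes, so the four points are coplanar.

Yes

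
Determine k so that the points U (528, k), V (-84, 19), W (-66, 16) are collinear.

Collinearity: (U − V) must be parallel to (W − V) = (18, -3).
Cross-multiplying the components: (k − 19)·(18) = (612)·(-3).
Solving gives k = -83.

-83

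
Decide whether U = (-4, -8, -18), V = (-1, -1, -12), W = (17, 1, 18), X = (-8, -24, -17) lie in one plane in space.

No

The four points are coplanar iff the 3×3 determinant with rows UV, UW, UX is zero.
Rows: (3, 7, 6), (21, 9, 36), (-4, -16, 1).
Expanding along the first row: (3)(585) − (7)(165) + (6)(-300) = -1200.
Nonzero ⇒ not coplanar.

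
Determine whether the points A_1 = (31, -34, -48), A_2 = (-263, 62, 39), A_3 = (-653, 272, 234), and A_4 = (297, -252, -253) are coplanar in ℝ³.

With A_1 as base: A_1A_2 = (-294, 96, 87), A_1A_3 = (-684, 306, 282), A_1A_4 = (266, -218, -205).
A_1A_3 × A_1A_4 = (-1254, -65208, 67716).
A_1A_2 · (A_1A_3 × A_1A_4) = 0.
The scalar triple product vanishes, so the four points are coplanar.

Yes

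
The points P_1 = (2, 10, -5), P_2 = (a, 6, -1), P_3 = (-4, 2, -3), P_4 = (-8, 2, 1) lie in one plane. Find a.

Normal to plane P_1P_3P_4: n = (-32, 16, -32); plane equation n·P = 256.
Requiring n·P_2 = 256: (-32)a + (128) = 256.
So a = -4.

-4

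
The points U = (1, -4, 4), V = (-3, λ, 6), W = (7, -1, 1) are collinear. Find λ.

-6

Direction UW = (6, 3, -3). From the x-coordinate of V, the parameter along the line is τ = (-3 − 1)/6 = -2/3.
Then λ = (-4) + (-2/3)·(3) = -6.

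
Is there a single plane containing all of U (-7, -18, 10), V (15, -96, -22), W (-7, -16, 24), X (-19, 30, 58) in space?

A normal to the plane through U, V, W is n = UV × UW = (-1028, -308, 44).
The plane has equation n·P = 13180. For X: n·X = 12844.
12844 ≠ 13180, so X is off the plane.

No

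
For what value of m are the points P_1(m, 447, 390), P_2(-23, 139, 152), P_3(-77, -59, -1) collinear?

61

Collinearity requires P_1P_2 × P_1P_3 = 0; each component is linear in m.
The y-component gives (-153)m + (9333) = 0, so m = 61.
The remaining components then also vanish.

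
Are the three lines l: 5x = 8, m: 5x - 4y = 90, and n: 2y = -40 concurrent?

No

Intersecting l and m: solving the 2×2 system gives (x, y) = (8/5, -41/2).
Substitute into n: (0)(8/5) + (2)(-41/2) = -41.
But n requires -40 ≠ -41, so the three lines have no common point.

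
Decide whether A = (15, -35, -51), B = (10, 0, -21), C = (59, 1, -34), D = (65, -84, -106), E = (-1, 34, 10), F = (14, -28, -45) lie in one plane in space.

The plane through A, B, C has normal n = AB × AC = (-485, 1405, -1720) and equation n·P = 31270.
Checking the remaining points: n·D = 32775, n·E = 31055, n·F = 31270.
Since n·D = 32775 ≠ 31270, D is off the plane and the points are not all coplanar.

No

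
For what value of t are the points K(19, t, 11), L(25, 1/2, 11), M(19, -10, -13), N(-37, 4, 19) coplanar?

1/2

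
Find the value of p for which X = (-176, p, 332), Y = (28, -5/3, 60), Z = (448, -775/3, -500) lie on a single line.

Direction YZ = (420, -770/3, -560). From the x-coordinate of X, the parameter along the line is τ = (-176 − 28)/420 = -17/35.
Then p = (-5/3) + (-17/35)·(-770/3) = 123.

123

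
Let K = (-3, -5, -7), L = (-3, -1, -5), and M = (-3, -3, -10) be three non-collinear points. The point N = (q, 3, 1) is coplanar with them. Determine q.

A normal to the plane is n = KL × KM = (-16, 0, 0).
N lies in the plane iff n · KN = 0.
This gives (-16)q + (-48) = 0, so q = -3.

-3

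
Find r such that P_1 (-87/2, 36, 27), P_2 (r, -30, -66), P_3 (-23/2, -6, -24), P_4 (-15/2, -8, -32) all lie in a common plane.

25/2

Coplanarity ⇔ det[P_1P_2; P_1P_3; P_1P_4] = 0.
Expanding, this is linear in r: (234)r + (-2925) = 0.
So r = 25/2.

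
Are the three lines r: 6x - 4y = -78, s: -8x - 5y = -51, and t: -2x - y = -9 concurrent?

Yes

The three lines meet at one point iff the augmented coefficient matrix [aᵢ bᵢ cᵢ] has rank < 3, i.e. its determinant vanishes.
Here the determinant is 0.
It vanishes, so the lines are concurrent at (-3, 15).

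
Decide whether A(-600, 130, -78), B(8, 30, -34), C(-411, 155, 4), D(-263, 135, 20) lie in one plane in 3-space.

Yes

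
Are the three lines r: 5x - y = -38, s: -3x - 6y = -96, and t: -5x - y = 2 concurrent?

Lines aᵢx + bᵢy = cᵢ with pairwise distinct directions are concurrent exactly when det[aᵢ bᵢ cᵢ] = 0.
Here the determinant is 0.
It vanishes, so the lines are concurrent at (-4, 18).

Yes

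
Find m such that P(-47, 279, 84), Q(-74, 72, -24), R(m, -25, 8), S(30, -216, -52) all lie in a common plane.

Normal to plane PQS: n = (-25308, -11988, 29304); plane equation n·X = 306360.
Requiring n·R = 306360: (-25308)m + (534132) = 306360.
So m = 9.

9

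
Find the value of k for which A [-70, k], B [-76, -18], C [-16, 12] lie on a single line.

-15

The three points are collinear iff det[AB; AC] = 0.
This determinant is linear in k: (60)k + (900) = 0, so k = -15.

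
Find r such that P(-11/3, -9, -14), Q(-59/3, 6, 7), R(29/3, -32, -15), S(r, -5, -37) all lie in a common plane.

7/3

Coplanarity ⇔ det[PQ; PR; PS] = 0.
Expanding, this is linear in r: (468)r + (-1092) = 0.
So r = 7/3.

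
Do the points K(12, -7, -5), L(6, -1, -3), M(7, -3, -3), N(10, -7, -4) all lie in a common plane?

A normal to the plane through K, L, M is n = KL × KM = (4, 2, 6).
The plane has equation n·P = 4. For N: n·N = 2.
2 ≠ 4, so N is off the plane.

No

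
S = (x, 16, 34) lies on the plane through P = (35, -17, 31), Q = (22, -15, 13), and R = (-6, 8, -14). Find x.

23

Coplanarity requires PQ · (PR × PS) = 0.
PQ = (-13, 2, -18), PR = (-41, 25, -45); the triple product is linear in x with coefficient 360 and constant term -8280.
Setting it to zero: x = 23.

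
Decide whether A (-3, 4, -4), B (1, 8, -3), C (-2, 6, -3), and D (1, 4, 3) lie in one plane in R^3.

A normal to the plane through A, B, C is n = AB × AC = (2, -3, 4).
The plane has equation n·P = -34. For D: n·D = 2.
2 ≠ -34, so D is off the plane.

No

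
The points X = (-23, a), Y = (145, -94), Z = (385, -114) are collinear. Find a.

-80

Collinearity: (X − Y) must be parallel to (Z − Y) = (240, -20).
Cross-multiplying the components: (a − (-94))·(240) = (-168)·(-20).
Solving gives a = -80.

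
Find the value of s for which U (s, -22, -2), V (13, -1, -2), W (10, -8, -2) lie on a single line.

4

Direction VW = (-3, -7, 0). From the y-coordinate of U, the parameter along the line is τ = (-22 − (-1))/(-7) = 3.
Then s = 13 + 3·(-3) = 4.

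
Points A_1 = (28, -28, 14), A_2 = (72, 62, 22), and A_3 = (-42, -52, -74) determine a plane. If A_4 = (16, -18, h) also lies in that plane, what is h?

-10

Coplanarity requires A_1A_2 · (A_1A_3 × A_1A_4) = 0.
A_1A_2 = (44, 90, 8), A_1A_3 = (-70, -24, -88); the triple product is linear in h with coefficient 5244 and constant term 52440.
Setting it to zero: h = -10.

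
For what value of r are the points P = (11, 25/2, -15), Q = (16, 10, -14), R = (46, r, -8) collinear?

-5

Collinearity requires PQ × PR = 0; each component is linear in r.
The x-component gives (-1)r + (-5) = 0, so r = -5.
The remaining components then also vanish.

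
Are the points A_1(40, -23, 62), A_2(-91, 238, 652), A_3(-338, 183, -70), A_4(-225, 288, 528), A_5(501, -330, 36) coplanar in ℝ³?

Yes

The plane through A_1, A_2, A_3 has normal n = A_1A_2 × A_1A_3 = (-155992, -240312, 71672) and equation n·P = 3731160.
Checking the remaining points: n·A_4 = 3731160, n·A_5 = 3731160.
All equal 3731160, so all 5 points lie in one plane.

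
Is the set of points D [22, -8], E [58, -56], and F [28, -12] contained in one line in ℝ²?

DE = (36, -48), DF = (6, -4).
det[DE; DF] = (36)(-4) − (-48)(6) = 144.
The determinant is nonzero, so they are not collinear.

No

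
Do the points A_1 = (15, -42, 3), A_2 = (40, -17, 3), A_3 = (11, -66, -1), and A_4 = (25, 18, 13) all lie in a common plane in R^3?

Yes

With A_1 as base: A_1A_2 = (25, 25, 0), A_1A_3 = (-4, -24, -4), A_1A_4 = (10, 60, 10).
A_1A_3 × A_1A_4 = (0, 0, 0).
A_1A_2 · (A_1A_3 × A_1A_4) = 0.
The scalar triple product vanishes, so the four points are coplanar.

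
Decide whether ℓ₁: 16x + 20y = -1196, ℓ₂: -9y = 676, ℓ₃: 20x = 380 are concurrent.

Intersecting ℓ₁ and ℓ₂: solving the 2×2 system gives (x, y) = (689/36, -676/9).
Substitute into ℓ₃: (20)(689/36) + (0)(-676/9) = 3445/9.
But ℓ₃ requires 380 ≠ 3445/9, so the three lines have no common point.

No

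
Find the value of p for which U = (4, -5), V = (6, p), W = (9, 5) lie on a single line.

-1

The three points are collinear iff det[UV; UW] = 0.
This determinant is linear in p: (-5)p + (-5) = 0, so p = -1.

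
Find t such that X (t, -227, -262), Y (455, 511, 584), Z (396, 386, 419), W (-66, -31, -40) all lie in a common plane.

Coplanarity ⇔ det[XY; XZ; XW] = 0.
Expanding, this is linear in t: (11430)t + (3028950) = 0.
So t = -265.

-265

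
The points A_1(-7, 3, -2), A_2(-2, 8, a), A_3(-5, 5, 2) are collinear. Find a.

8

Direction A_1A_3 = (2, 2, 4). From the x-coordinate of A_2, the parameter along the line is τ = (-2 − (-7))/2 = 5/2.
Then a = (-2) + 5/2·(4) = 8.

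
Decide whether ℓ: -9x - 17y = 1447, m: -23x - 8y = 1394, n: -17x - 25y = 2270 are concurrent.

No

The three lines meet at one point iff the augmented coefficient matrix [aᵢ bᵢ cᵢ] has rank < 3, i.e. its determinant vanishes.
Here the determinant is 319.
Nonzero, so no common point exists.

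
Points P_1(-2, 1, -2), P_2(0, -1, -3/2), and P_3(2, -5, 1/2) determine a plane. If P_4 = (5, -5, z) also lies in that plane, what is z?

Coplanarity requires P_1P_2 · (P_1P_3 × P_1P_4) = 0.
P_1P_2 = (2, -2, 1/2), P_1P_3 = (4, -6, 5/2); the triple product is linear in z with coefficient -4 and constant term -4.
Setting it to zero: z = -1.

-1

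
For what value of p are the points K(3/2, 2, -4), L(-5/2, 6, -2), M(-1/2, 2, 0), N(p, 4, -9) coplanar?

5/2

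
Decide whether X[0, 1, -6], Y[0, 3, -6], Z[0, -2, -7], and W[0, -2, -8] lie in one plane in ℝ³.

Yes

The four points are coplanar iff the 3×3 determinant with rows XY, XZ, XW is zero.
Rows: (0, 2, 0), (0, -3, -1), (0, -3, -2).
Expanding along the first row: (0)(3) − (2)(0) + (0)(0) = 0.
Zero determinant ⇒ coplanar.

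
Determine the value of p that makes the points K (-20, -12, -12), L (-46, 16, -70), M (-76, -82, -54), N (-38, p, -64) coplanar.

26

The points are coplanar iff KL · (KM × KN) = 0.
Expanding, this is linear in p: (2156)p + (-56056) = 0.
So p = 26.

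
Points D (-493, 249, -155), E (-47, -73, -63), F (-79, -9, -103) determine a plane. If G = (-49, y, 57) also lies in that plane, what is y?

-219

A normal to the plane is n = DE × DF = (6992, 14896, 18240).
G lies in the plane iff n · DG = 0.
This gives (14896)y + (3262224) = 0, so y = -219.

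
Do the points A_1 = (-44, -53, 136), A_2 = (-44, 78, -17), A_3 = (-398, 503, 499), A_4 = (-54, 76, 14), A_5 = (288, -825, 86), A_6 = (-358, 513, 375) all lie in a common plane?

The plane through A_1, A_2, A_3 has normal n = A_1A_2 × A_1A_3 = (132621, 54162, 46374) and equation n·P = -2399046.
Checking the remaining points: n·A_4 = -2395986, n·A_5 = -2500638, n·A_6 = -2302962.
Since n·A_4 = -2395986 ≠ -2399046, A_4 is off the plane and the points are not all coplanar.

No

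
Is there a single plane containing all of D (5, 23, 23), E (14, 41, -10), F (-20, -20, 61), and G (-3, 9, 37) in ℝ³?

Yes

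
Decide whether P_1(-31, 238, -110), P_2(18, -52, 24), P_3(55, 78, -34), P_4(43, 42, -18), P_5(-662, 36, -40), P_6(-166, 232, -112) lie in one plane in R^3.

The plane through P_1, P_2, P_3 has normal n = P_1P_2 × P_1P_3 = (-600, 7800, 17100) and equation n·P = -6000.
Checking the remaining points: n·P_4 = -6000, n·P_5 = -6000, n·P_6 = -6000.
All equal -6000, so all 6 points lie in one plane.

Yes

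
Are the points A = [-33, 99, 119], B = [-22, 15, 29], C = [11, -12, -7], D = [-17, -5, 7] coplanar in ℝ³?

A normal to the plane through A, B, C is n = AB × AC = (594, -2574, 2475).
The plane has equation n·P = 20097. For D: n·D = 20097.
Equal, so D lies in the plane and all four are coplanar.

Yes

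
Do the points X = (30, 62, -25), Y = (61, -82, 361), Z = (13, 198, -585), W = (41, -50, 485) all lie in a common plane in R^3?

The four points are coplanar iff the 3×3 determinant with rows XY, XZ, XW is zero.
Rows: (31, -144, 386), (-17, 136, -560), (11, -112, 510).
Expanding along the first row: (31)(6640) − (-144)(-2510) + (386)(408) = 1888.
Nonzero ⇒ not coplanar.

No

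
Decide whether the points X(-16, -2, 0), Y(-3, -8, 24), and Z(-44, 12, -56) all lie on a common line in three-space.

No

XY = (13, -6, 24), XZ = (-28, 14, -56).
Comparing components 3 and 1: (24)(-28) − (13)(-56) = 56 ≠ 0, so XY and XZ are not parallel and the points are not collinear.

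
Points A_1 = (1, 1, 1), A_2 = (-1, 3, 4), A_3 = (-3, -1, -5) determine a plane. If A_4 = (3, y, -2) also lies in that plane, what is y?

The plane through A_1, A_2, A_3 has equation −6x − 24y + 12z = -18.
Substituting A_4: (-24)y + (-42) = -18, so y = -1.

-1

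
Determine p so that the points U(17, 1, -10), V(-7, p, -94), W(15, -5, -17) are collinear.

Collinearity requires UV × UW = 0; each component is linear in p.
The x-component gives (-7)p + (-497) = 0, so p = -71.
The remaining components then also vanish.

-71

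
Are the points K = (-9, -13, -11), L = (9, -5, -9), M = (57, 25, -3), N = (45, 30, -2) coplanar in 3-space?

With K as base: KL = (18, 8, 2), KM = (66, 38, 8), KN = (54, 43, 9).
KM × KN = (-2, -162, 786).
KL · (KM × KN) = 240.
Since 240 ≠ 0, the four points are not coplanar.

No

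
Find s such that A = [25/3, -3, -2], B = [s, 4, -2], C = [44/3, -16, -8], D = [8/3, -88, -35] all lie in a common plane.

The points are coplanar iff AB · (AC × AD) = 0.
Expanding, this is linear in s: (-81)s + (2376) = 0.
So s = 88/3.

88/3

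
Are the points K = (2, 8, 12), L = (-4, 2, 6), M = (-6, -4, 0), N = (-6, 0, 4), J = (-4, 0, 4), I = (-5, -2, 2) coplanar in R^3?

The plane through K, L, M has normal n = KL × KM = (0, -24, 24) and equation n·P = 96.
Checking the remaining points: n·N = 96, n·J = 96, n·I = 96.
All equal 96, so all 6 points lie in one plane.

Yes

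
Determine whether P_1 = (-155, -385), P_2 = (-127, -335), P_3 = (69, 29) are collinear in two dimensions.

No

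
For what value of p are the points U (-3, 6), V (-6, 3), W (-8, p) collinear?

1

Collinearity: (W − U) must be parallel to (V − U) = (-3, -3).
Cross-multiplying the components: (p − 6)·(-3) = (-5)·(-3).
Solving gives p = 1.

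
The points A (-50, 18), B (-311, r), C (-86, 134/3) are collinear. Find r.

634/3

Collinearity: (B − A) must be parallel to (C − A) = (-36, 80/3).
Cross-multiplying the components: (r − 18)·(-36) = (-261)·(80/3).
Solving gives r = 634/3.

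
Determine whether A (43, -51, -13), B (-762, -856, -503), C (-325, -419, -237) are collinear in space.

AB = (-805, -805, -490), AC = (-368, -368, -224).
AB × AC = (0, 0, 0).
The cross product vanishes, so the three points are collinear.

Yes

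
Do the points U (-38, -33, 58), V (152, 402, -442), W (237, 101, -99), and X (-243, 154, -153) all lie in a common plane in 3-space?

Yes

With U as base: UV = (190, 435, -500), UW = (275, 134, -157), UX = (-205, 187, -211).
UW × UX = (1085, 90210, 78895).
UV · (UW × UX) = 0.
The scalar triple product vanishes, so the four points are coplanar.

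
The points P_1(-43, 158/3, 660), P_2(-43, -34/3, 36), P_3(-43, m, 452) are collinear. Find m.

Direction P_1P_2 = (0, -64, -624). From the z-coordinate of P_3, the parameter along the line is τ = (452 − 660)/(-624) = 1/3.
Then m = 158/3 + 1/3·(-64) = 94/3.

94/3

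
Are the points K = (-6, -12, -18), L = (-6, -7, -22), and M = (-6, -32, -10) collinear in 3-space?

No

KL = (0, 5, -4), KM = (0, -20, 8).
Comparing components 2 and 3: (5)(8) − (-4)(-20) = -40 ≠ 0, so KL and KM are not parallel and the points are not collinear.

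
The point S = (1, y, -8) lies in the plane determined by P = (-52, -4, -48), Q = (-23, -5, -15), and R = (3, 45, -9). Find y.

A normal to the plane is n = PQ × PR = (-1656, 684, 1476).
S lies in the plane iff n · PS = 0.
This gives (684)y + (-25992) = 0, so y = 38.

38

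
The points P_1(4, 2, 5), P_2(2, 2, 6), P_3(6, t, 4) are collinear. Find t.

2

Direction P_1P_2 = (-2, 0, 1). From the x-coordinate of P_3, the parameter along the line is τ = (6 − 4)/(-2) = -1.
Then t = 2 + (-1)·(0) = 2.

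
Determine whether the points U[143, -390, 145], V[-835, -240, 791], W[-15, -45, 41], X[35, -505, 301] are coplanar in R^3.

No

The four points are coplanar iff the 3×3 determinant with rows UV, UW, UX is zero.
Rows: (-978, 150, 646), (-158, 345, -104), (-108, -115, 156).
Expanding along the first row: (-978)(41860) − (150)(-35880) + (646)(55430) = 250700.
Nonzero ⇒ not coplanar.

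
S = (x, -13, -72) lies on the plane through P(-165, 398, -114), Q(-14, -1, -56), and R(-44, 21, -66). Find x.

The plane through P, Q, R has equation 2714x − 230y − 8648z = 446522.
Substituting S: (2714)x + (625646) = 446522, so x = -66.

-66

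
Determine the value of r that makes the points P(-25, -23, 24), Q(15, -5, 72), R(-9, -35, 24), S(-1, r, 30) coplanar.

-35

Normal to plane PQR: n = (576, 768, -768); plane equation n·X = -50496.
Requiring n·S = -50496: (768)r + (-23616) = -50496.
So r = -35.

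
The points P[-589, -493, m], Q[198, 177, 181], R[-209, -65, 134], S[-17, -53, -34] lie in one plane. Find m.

-286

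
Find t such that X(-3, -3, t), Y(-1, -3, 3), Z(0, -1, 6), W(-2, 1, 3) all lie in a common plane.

-1

The points are coplanar iff XY · (XZ × XW) = 0.
Expanding, this is linear in t: (-6)t + (-6) = 0.
So t = -1.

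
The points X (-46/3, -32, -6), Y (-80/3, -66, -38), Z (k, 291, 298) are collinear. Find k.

277/3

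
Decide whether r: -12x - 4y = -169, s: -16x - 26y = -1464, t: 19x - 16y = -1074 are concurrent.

No

Lines aᵢx + bᵢy = cᵢ with pairwise distinct directions are concurrent exactly when det[aᵢ bᵢ cᵢ] = 0.
Here the determinant is -750.
Nonzero, so no common point exists.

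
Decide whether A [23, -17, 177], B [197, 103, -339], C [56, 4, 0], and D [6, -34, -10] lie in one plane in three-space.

Yes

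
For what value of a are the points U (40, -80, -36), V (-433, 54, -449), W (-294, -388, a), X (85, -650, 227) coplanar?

Normal to plane UVX: n = (-200168, 105814, 263580); plane equation n·P = -25960720.
Requiring n·W = -25960720: (263580)a + (17793560) = -25960720.
So a = -166.

-166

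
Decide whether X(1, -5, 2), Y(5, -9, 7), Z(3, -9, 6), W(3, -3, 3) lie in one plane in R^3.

A normal to the plane through X, Y, Z is n = XY × XZ = (4, -6, -8).
The plane has equation n·P = 18. For W: n·W = 6.
6 ≠ 18, so W is off the plane.

No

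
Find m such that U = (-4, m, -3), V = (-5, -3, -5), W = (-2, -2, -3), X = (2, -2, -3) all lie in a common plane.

-2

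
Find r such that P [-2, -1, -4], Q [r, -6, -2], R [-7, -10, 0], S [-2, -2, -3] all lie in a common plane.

-5

Normal to plane PRS: n = (-5, 5, 5); plane equation n·X = -15.
Requiring n·Q = -15: (-5)r + (-40) = -15.
So r = -5.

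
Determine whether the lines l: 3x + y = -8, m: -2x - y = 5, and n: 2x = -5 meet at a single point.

No

Lines aᵢx + bᵢy = cᵢ with pairwise distinct directions are concurrent exactly when det[aᵢ bᵢ cᵢ] = 0.
Here the determinant is -1.
Nonzero, so no common point exists.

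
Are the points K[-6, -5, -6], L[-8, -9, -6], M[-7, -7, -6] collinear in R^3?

Yes

KL = (-2, -4, 0), KM = (-1, -2, 0).
KL × KM = (0, 0, 0).
The cross product vanishes, so the three points are collinear.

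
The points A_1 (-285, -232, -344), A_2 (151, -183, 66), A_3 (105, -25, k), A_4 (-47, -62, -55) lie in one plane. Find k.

97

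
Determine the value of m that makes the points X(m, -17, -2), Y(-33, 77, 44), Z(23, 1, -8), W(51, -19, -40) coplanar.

23

Coplanarity ⇔ det[XY; XZ; XW] = 0.
Expanding, this is linear in m: (-1392)m + (32016) = 0.
So m = 23.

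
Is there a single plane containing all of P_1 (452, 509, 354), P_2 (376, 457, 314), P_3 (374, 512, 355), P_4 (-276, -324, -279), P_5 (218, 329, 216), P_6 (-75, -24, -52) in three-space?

Yes

The plane through P_1, P_2, P_3 has normal n = P_1P_2 × P_1P_3 = (68, 3196, -4284) and equation n·P = 140964.
Checking the remaining points: n·P_4 = 140964, n·P_5 = 140964, n·P_6 = 140964.
All equal 140964, so all 6 points lie in one plane.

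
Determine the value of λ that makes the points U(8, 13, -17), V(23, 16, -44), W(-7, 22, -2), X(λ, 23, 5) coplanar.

Coplanarity ⇔ det[UV; UW; UX] = 0.
Expanding, this is linear in λ: (288)λ + (3456) = 0.
So λ = -12.

-12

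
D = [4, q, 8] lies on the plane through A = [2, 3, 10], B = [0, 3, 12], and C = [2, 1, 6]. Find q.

3

The plane through A, B, C has equation 4x − 8y + 4z = 24.
Substituting D: (-8)q + (48) = 24, so q = 3.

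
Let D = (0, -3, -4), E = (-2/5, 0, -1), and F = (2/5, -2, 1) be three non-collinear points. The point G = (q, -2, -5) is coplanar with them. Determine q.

-2/5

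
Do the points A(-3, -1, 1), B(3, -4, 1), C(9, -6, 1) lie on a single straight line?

AB = (6, -3, 0), AC = (12, -5, 0).
Comparing components 1 and 2: (6)(-5) − (-3)(12) = 6 ≠ 0, so AB and AC are not parallel and the points are not collinear.

No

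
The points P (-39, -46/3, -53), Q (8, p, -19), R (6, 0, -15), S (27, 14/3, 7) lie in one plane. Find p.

Normal to plane PRS: n = (160, -192, -112); plane equation n·X = 2640.
Requiring n·Q = 2640: (-192)p + (3408) = 2640.
So p = 4.

4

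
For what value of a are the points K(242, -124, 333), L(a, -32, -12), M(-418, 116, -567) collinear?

Direction KM = (-660, 240, -900). From the y-coordinate of L, the parameter along the line is τ = (-32 − (-124))/240 = 23/60.
Then a = 242 + 23/60·(-660) = -11.

-11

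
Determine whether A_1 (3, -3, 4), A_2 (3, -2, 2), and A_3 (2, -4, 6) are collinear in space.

No

A_1A_2 = (0, 1, -2), A_1A_3 = (-1, -1, 2).
Comparing components 3 and 1: (-2)(-1) − (0)(2) = 2 ≠ 0, so A_1A_2 and A_1A_3 are not parallel and the points are not collinear.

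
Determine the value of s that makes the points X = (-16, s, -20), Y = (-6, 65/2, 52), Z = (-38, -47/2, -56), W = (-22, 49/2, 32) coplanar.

-15/2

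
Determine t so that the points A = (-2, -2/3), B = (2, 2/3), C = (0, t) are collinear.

The three points are collinear iff det[AB; AC] = 0.
This determinant is linear in t: (4)t + (0) = 0, so t = 0.

0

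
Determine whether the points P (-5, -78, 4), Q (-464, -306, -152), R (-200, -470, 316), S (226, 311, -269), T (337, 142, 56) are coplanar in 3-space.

Yes

The plane through P, Q, R has normal n = PQ × PR = (-132288, 173628, 135468) and equation n·X = -12339672.
Checking the remaining points: n·S = -12339672, n·T = -12339672.
All equal -12339672, so all 5 points lie in one plane.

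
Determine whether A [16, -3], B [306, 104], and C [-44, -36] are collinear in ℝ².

No

AB = (290, 107), AC = (-60, -33).
Twice the signed area of △ABC is (290)(-33) − (107)(-60) = -3150.
The area is nonzero, so the three points are not collinear.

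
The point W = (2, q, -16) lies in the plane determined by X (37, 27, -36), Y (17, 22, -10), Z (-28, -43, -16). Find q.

-3

Coplanarity requires XY · (XZ × XW) = 0.
XY = (-20, -5, 26), XZ = (-65, -70, 20); the triple product is linear in q with coefficient -1290 and constant term -3870.
Setting it to zero: q = -3.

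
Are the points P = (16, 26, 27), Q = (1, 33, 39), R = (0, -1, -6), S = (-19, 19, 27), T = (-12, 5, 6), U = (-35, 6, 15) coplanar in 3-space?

No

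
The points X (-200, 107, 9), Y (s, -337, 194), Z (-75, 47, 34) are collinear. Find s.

Direction XZ = (125, -60, 25). From the y-coordinate of Y, the parameter along the line is τ = (-337 − 107)/(-60) = 37/5.
Then s = (-200) + 37/5·(125) = 725.

725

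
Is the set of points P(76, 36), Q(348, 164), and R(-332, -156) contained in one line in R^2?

PQ = (272, 128), PR = (-408, -192).
Checking proportionality: PR = -3/2·PQ, so the vectors are parallel and the points are collinear.

Yes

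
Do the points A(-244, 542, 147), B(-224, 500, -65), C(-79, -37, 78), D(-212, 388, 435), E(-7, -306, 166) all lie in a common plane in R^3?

Yes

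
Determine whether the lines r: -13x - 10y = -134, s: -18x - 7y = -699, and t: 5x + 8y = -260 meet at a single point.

Yes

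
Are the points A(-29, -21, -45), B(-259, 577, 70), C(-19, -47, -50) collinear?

AB = (-230, 598, 115), AC = (10, -26, -5).
Each component of AC is -1/23 times the corresponding component of AB, so AC = -1/23·AB and the points are collinear.

Yes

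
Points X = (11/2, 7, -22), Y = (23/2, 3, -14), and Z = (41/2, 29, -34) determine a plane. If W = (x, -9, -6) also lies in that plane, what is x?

A normal to the plane is n = XY × XZ = (-128, 192, 192).
W lies in the plane iff n · XW = 0.
This gives (-128)x + (704) = 0, so x = 11/2.

11/2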